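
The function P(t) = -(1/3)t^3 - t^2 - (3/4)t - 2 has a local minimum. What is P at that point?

P'(t) = -t^2 - 2t - 3/4 = 0 at t = -3/2, -1/2.
Second-derivative test with P''(t) = -2t - 2: P''(-3/2) = 1 > 0 ⇒ local minimum; P''(-1/2) = -1 < 0 ⇒ local maximum.
Thus P has its local minimum at t = -3/2, with value -2.

-2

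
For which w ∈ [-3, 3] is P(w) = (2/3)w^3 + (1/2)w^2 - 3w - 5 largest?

Differentiating, P'(w) = 2w^2 + w - 3; which vanishes at w = -3/2 and w = 1.
Candidates: P(-3) = -19/2,  P(-3/2) = -13/8,  P(1) = -41/6,  P(3) = 17/2.
So the maximum is P(3) = 17/2.

3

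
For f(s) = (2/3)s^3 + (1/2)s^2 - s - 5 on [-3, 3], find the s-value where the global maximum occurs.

Differentiating, f'(s) = 2s^2 + s - 1; which vanishes at s = -1 and s = 1/2.
Evaluating at the critical points and endpoints: f(-3) = -31/2,  f(-1) = -25/6,  f(1/2) = -127/24,  f(3) = 29/2.
The maximum over the interval is 29/2, attained at s = 3.

3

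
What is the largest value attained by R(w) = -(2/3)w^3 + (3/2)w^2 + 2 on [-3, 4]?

67/2

Differentiating, R'(w) = -2w^2 + 3w; which vanishes at w = 0 and w = 3/2.
Compare values at every candidate in [-3, 4]: R(-3) = 67/2, R(0) = 2, R(3/2) = 25/8, R(4) = -50/3.
So the maximum is R(-3) = 67/2.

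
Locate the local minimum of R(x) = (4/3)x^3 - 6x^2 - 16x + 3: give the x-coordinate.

Critical points: R'(x) = 4x^2 - 12x - 16 vanishes at x = -1, 4.
R''(x) = 8x - 12. R''(-1) = -20 < 0 ⇒ local maximum; R''(4) = 20 > 0 ⇒ local minimum.
Thus R has its local minimum at x = 4, with value -215/3.

4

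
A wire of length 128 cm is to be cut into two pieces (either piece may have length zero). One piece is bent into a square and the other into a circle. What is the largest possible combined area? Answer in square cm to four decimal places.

Let x be the length used for the square. Square side x/4; circle radius (128−x)/(2π).
A(x) = (x/4)² + π·((128−x)/(2π))² = x²/16 + (128−x)²/(4π) for 0 ≤ x ≤ 128. A'(x) = x/8 − (128−x)/(2π) = 0 gives x = 4·128/(π+4) ≈ 71.6927.
A'' > 0, so the interior critical point is a minimum; the maximum is at an endpoint. A(0) = 1303.7973 and A(128) = 1024.0000, so the largest area is 1303.7973.

1303.7973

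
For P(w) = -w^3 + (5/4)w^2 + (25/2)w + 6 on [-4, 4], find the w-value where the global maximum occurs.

-4

Differentiating, P'(w) = -3w^2 + (5/2)w + 25/2; which vanishes at w = -5/3 and w = 5/2.
Compare values at every candidate in [-4, 4]: P(-4) = 40, P(-5/3) = -727/108, P(5/2) = 471/16, P(4) = 12.
So the maximum is P(-4) = 40.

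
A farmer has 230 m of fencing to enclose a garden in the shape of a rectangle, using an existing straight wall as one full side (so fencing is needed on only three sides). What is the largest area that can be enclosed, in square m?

13225/2

Let the sides perpendicular to the wall have length x and the parallel side y, so 2x + y = 230 and the area is A = xy = x(230 − 2x).
A'(x) = 230 − 4x = 0 gives x = 115/2, and A''(x) = −4 < 0 confirms a maximum.
Then y = 230 − 2·115/2 = 115 and A = 13225/2.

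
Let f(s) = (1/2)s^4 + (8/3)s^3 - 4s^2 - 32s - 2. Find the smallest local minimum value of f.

f'(s) = 2s^3 + 8s^2 - 8s - 32. Setting f'(s) = 0 gives s ∈ {-4, -2, 2}.
Since f''(s) = 6s^2 + 16s - 8, we get f''(-4) = 24 > 0 ⇒ local minimum; f''(-2) = -16 < 0 ⇒ local maximum; f''(2) = 48 > 0 ⇒ local minimum.
The smallest local minimum is f(2) = -158/3.

-158/3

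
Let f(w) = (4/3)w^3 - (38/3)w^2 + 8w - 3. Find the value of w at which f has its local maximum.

1/3

Critical points: f'(w) = 4w^2 - (76/3)w + 8 vanishes at w = 1/3, 6.
f''(w) = 8w - 76/3. f''(1/3) = -68/3 < 0 ⇒ local maximum; f''(6) = 68/3 > 0 ⇒ local minimum.
So the local maximum value is f(1/3) = -137/81.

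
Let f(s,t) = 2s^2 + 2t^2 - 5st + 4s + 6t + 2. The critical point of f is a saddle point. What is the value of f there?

242/9

∂f/∂s = 4s - 5t + 4 = 0 and ∂f/∂t = -5s + 4t + 6 = 0, so (s, t) = (46/9, 44/9).
The Hessian has f_{ss} = 4, f_{tt} = 4, f_{st} = -5, giving D = -9 < 0, so the point is a saddle point.
f(46/9, 44/9) = 242/9.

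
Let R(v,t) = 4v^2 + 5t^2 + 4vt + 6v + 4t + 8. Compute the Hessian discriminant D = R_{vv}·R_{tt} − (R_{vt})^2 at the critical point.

∂R/∂v = 8v + 4t + 6 = 0 and ∂R/∂t = 4v + 10t + 4 = 0, so (v, t) = (-11/16, -1/8).
The Hessian has R_{vv} = 8, R_{tt} = 10, R_{vt} = 4, giving D = 64 > 0 with R_{vv} > 0, so the point is a local minimum.
D = (8)·(10) − (4)^2 = 64.

64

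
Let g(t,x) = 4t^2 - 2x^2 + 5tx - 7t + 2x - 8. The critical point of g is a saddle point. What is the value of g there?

∂g/∂t = 8t + 5x - 7 = 0 and ∂g/∂x = 5t - 4x + 2 = 0, so (t, x) = (6/19, 17/19).
The Hessian has g_{tt} = 8, g_{xx} = -4, g_{tx} = 5, giving D = -57 < 0, so the point is a saddle point.
g(6/19, 17/19) = -156/19.

-156/19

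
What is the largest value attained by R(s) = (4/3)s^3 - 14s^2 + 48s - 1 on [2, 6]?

The derivative is 4s^2 - 28s + 48, which vanishes at s = 3 and s = 4.
Evaluating at the critical points and endpoints: R(2) = 149/3, R(3) = 53, R(4) = 157/3, R(6) = 71.
So the maximum is R(6) = 71.

71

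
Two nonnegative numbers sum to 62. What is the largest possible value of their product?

961

With x + y = 62, the product is P(x) = x(62 − x).
P'(x) = 62 − 2x = 0 gives x = 31; P'' = −2 < 0, so this is the maximum.
P = 31·31 = 961.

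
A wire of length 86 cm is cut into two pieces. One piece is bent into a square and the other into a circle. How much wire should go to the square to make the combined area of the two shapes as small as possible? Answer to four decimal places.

Let x be the length used for the square. Square side x/4; circle radius (86−x)/(2π).
A(x) = (x/4)² + π·((86−x)/(2π))² = x²/16 + (86−x)²/(4π) for 0 ≤ x ≤ 86. A'(x) = x/8 − (86−x)/(2π) = 0 gives x = 4·86/(π+4) ≈ 48.1685.
A'' = 1/8 + 1/(2π) > 0, so this gives the minimum combined area; x ≈ 48.1685 cm to the square.

48.1685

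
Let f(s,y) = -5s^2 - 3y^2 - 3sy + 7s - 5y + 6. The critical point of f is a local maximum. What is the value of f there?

683/51

∂f/∂s = -10s - 3y + 7 = 0 and ∂f/∂y = -3s - 6y - 5 = 0, so (s, y) = (19/17, -71/51).
The Hessian has f_{ss} = -10, f_{yy} = -6, f_{sy} = -3, giving D = 51 > 0 with f_{ss} < 0, so the point is a local maximum.
f(19/17, -71/51) = 683/51.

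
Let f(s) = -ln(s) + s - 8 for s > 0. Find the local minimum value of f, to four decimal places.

f'(s) = -1/s + 1 = 0 gives s = 1.
f''(s) = 1/s², which is positive for s > 0, so this is a local minimum.
f(1) = -1·ln(1) + 1 - 8 ≈ -7.0000.

-7.0000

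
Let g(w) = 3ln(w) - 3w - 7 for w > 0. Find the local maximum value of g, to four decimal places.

-10.0000

g'(w) = 3/w − 3 = 0 gives w = 1.
g''(w) = -3/w², which is negative for w > 0, so this is a local maximum.
g(1) = 3·ln(1) - 3 - 7 ≈ -10.0000.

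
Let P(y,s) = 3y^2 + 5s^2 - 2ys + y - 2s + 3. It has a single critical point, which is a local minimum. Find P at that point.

∂P/∂y = 6y - 2s + 1 = 0 and ∂P/∂s = -2y + 10s - 2 = 0, so (y, s) = (-3/28, 5/28).
The Hessian has P_{yy} = 6, P_{ss} = 10, P_{ys} = -2, giving D = 56 > 0 with P_{yy} > 0, so the point is a local minimum.
P(-3/28, 5/28) = 155/56.

155/56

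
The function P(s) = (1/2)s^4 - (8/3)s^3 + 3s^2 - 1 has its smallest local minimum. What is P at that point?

Critical points: P'(s) = 2s^3 - 8s^2 + 6s vanishes at s = 0, 1, 3.
Second-derivative test with P''(s) = 6s^2 - 16s + 6: P''(0) = 6 > 0 ⇒ local minimum; P''(1) = -4 < 0 ⇒ local maximum; P''(3) = 12 > 0 ⇒ local minimum.
The smallest local minimum is P(3) = -11/2.

-11/2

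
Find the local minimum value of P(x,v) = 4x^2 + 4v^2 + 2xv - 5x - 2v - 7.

-43/5

∂P/∂x = 8x + 2v - 5 = 0 and ∂P/∂v = 2x + 8v - 2 = 0, so (x, v) = (3/5, 1/10).
The Hessian has P_{xx} = 8, P_{vv} = 8, P_{xv} = 2, giving D = 60 > 0 with P_{xx} > 0, so the point is a local minimum.
P(3/5, 1/10) = -43/5.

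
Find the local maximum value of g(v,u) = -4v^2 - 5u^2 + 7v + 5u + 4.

∂g/∂v = -8v + 7 = 0 and ∂g/∂u = -10u + 5 = 0, so (v, u) = (7/8, 1/2).
The Hessian has g_{vv} = -8, g_{uu} = -10, g_{vu} = 0, giving D = 80 > 0 with g_{vv} < 0, so the point is a local maximum.
g(7/8, 1/2) = 133/16.

133/16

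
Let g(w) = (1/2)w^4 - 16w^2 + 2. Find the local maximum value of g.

g'(w) = 2w^3 - 32w = 0 at w = -4, 0, 4.
g''(w) = 6w^2 - 32. g''(-4) = 64 > 0 ⇒ local minimum; g''(0) = -32 < 0 ⇒ local maximum; g''(4) = 64 > 0 ⇒ local minimum.
The local maximum is g(0) = 2.

2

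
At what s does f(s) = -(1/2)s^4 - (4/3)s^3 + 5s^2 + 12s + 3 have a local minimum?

-1

f'(s) = -2s^3 - 4s^2 + 10s + 12. Setting f'(s) = 0 gives s ∈ {-3, -1, 2}.
Second-derivative test with f''(s) = -6s^2 - 8s + 10: f''(-3) = -20 < 0 ⇒ local maximum; f''(-1) = 12 > 0 ⇒ local minimum; f''(2) = -30 < 0 ⇒ local maximum.
So the local minimum value is f(-1) = -19/6.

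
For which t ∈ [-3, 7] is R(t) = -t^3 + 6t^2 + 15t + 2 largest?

Differentiating, R'(t) = -3t^2 + 12t + 15; which vanishes at t = -1 and t = 5.
Candidates: R(-3) = 38; R(-1) = -6; R(5) = 102; R(7) = 58.
The maximum over the interval is 102, attained at t = 5.

5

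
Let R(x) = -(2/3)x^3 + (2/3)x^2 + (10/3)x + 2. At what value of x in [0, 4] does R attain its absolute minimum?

Differentiating, R'(x) = -2x^2 + (4/3)x + 10/3; whose only zero in [0, 4] is x = 5/3.
Evaluating at the critical points and endpoints: R(0) = 2; R(5/3) = 512/81; R(4) = -50/3.
So the minimum is R(4) = -50/3.

4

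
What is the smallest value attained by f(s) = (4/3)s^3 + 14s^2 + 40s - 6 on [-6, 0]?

-122/3

The derivative is 4s^2 + 28s + 40, which vanishes at s = -5 and s = -2.
Candidates: f(-6) = -30; f(-5) = -68/3; f(-2) = -122/3; f(0) = -6.
The minimum over the interval is -122/3, attained at s = -2.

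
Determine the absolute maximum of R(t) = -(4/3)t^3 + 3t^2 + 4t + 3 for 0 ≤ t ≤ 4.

37/3

R'(t) = -4t^2 + 6t + 4, whose only zero in [0, 4] is t = 2.
Candidates: R(0) = 3, R(2) = 37/3, R(4) = -55/3.
So the maximum is R(2) = 37/3.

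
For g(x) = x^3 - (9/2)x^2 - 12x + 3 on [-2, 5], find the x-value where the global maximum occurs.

Differentiating, g'(x) = 3x^2 - 9x - 12; which vanishes at x = -1 and x = 4.
Candidates: g(-2) = 1; g(-1) = 19/2; g(4) = -53; g(5) = -89/2.
So the maximum is g(-1) = 19/2.

-1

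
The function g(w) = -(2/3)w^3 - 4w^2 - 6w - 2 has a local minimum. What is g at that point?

-2

g'(w) = -2w^2 - 8w - 6. Setting g'(w) = 0 gives w ∈ {-3, -1}.
Second-derivative test with g''(w) = -4w - 8: g''(-3) = 4 > 0 ⇒ local minimum; g''(-1) = -4 < 0 ⇒ local maximum.
So the local minimum value is g(-3) = -2.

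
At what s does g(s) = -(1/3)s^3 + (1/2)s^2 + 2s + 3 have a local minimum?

Critical points: g'(s) = -s^2 + s + 2 vanishes at s = -1, 2.
Second-derivative test with g''(s) = -2s + 1: g''(-1) = 3 > 0 ⇒ local minimum; g''(2) = -3 < 0 ⇒ local maximum.
Thus g has its local minimum at s = -1, with value 11/6.

-1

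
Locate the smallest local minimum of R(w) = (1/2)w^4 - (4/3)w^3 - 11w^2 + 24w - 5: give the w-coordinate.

-3

R'(w) = 2w^3 - 4w^2 - 22w + 24 = 0 at w = -3, 1, 4.
R''(w) = 6w^2 - 8w - 22. R''(-3) = 56 > 0 ⇒ local minimum; R''(1) = -24 < 0 ⇒ local maximum; R''(4) = 42 > 0 ⇒ local minimum.
So the smallest local minimum value is R(-3) = -199/2.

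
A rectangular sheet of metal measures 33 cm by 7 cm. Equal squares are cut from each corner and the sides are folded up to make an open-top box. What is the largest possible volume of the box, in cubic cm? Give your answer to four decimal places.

181.3190

With cut size x, the volume is V(x) = x(33 − 2x)(7 − 2x) for 0 < x < 3.5.
V'(x) = 12x^2 − 160x + 231. Setting V'(x) = 0 gives x ≈ 1.6473 (the root in (0, 3.5)).
V''(x) = 24x − 160 is negative there, so this is the maximum; V ≈ 181.3190.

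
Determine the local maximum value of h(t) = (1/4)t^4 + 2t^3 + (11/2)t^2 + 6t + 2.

0

Critical points: h'(t) = t^3 + 6t^2 + 11t + 6 vanishes at t = -3, -2, -1.
Since h''(t) = 3t^2 + 12t + 11, we get h''(-3) = 2 > 0 ⇒ local minimum; h''(-2) = -1 < 0 ⇒ local maximum; h''(-1) = 2 > 0 ⇒ local minimum.
The local maximum is h(-2) = 0.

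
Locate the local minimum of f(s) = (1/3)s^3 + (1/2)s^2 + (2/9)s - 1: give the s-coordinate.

Critical points: f'(s) = s^2 + s + 2/9 vanishes at s = -2/3, -1/3.
Since f''(s) = 2s + 1, we get f''(-2/3) = -1/3 < 0 ⇒ local maximum; f''(-1/3) = 1/3 > 0 ⇒ local minimum.
So the local minimum value is f(-1/3) = -167/162.

-1/3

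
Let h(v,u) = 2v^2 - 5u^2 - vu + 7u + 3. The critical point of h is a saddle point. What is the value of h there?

221/41

∂h/∂v = 4v - u = 0 and ∂h/∂u = -v - 10u + 7 = 0, so (v, u) = (7/41, 28/41).
The Hessian has h_{vv} = 4, h_{uu} = -10, h_{vu} = -1, giving D = -41 < 0, so the point is a saddle point.
h(7/41, 28/41) = 221/41.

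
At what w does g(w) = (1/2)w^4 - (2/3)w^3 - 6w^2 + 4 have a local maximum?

Critical points: g'(w) = 2w^3 - 2w^2 - 12w vanishes at w = -2, 0, 3.
Since g''(w) = 6w^2 - 4w - 12, we get g''(-2) = 20 > 0 ⇒ local minimum; g''(0) = -12 < 0 ⇒ local maximum; g''(3) = 30 > 0 ⇒ local minimum.
The local maximum is g(0) = 4.

0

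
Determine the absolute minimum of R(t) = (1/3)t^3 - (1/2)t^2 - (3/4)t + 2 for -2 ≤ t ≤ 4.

The derivative is t^2 - t - 3/4, which vanishes at t = -1/2 and t = 3/2.
Compare values at every candidate in [-2, 4]: R(-2) = -7/6,  R(-1/2) = 53/24,  R(3/2) = 7/8,  R(4) = 37/3.
Hence the absolute minimum is -7/6 at t = -2.

-7/6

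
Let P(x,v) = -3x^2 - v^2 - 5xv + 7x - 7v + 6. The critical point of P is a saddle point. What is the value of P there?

∂P/∂x = -6x - 5v + 7 = 0 and ∂P/∂v = -5x - 2v - 7 = 0, so (x, v) = (-49/13, 77/13).
The Hessian has P_{xx} = -6, P_{vv} = -2, P_{xv} = -5, giving D = -13 < 0, so the point is a saddle point.
P(-49/13, 77/13) = -363/13.

-363/13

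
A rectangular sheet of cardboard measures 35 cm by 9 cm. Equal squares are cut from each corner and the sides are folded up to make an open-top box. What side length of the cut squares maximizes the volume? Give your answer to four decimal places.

With cut size x, the volume is V(x) = x(35 − 2x)(9 − 2x) for 0 < x < 4.5.
V'(x) = 12x^2 − 176x + 315. Setting V'(x) = 0 gives x ≈ 2.0866 (the root in (0, 4.5)).
V''(x) = 24x − 176 is negative there, so this is the maximum; V ≈ 310.4752.

2.0866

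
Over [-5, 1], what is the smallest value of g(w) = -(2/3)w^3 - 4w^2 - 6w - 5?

-47/3

g'(w) = -2w^2 - 8w - 6, which vanishes at w = -3 and w = -1.
Candidates: g(-5) = 25/3; g(-3) = -5; g(-1) = -7/3; g(1) = -47/3.
So the minimum is g(1) = -47/3.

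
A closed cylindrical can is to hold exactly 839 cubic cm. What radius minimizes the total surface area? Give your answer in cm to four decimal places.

With radius r and height h, πr²h = 839 so h = 839/(πr²), and S(r) = 2πr² + 2πrh = 2πr² + 2·839/r.
S'(r) = 4πr − 2·839/r² = 0 ⇒ r³ = 839/(2π), so r ≈ 5.1113 and h = 2r ≈ 10.2225.
S''(r) = 4π + 4·839/r³ > 0, so this is the minimum; S ≈ 492.4429.

5.1113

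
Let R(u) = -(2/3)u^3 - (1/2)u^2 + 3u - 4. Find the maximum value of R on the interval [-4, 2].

56/3

Differentiating, R'(u) = -2u^2 - u + 3; which vanishes at u = -3/2 and u = 1.
Candidates: R(-4) = 56/3; R(-3/2) = -59/8; R(1) = -13/6; R(2) = -16/3.
So the maximum is R(-4) = 56/3.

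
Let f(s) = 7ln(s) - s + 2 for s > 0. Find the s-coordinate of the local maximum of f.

7

f'(s) = 7/s − 1 = 0 gives s = 7.
f''(s) = -7/s², which is negative for s > 0, so this is a local maximum.
f(7) = 7·ln(7) - 7 + 2 ≈ 8.6214.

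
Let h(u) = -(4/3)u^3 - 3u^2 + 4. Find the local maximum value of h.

h'(u) = -4u^2 - 6u. Setting h'(u) = 0 gives u ∈ {-3/2, 0}.
Since h''(u) = -8u - 6, we get h''(-3/2) = 6 > 0 ⇒ local minimum; h''(0) = -6 < 0 ⇒ local maximum.
So the local maximum value is h(0) = 4.

4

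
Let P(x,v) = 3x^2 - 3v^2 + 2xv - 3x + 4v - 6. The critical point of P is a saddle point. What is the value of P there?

-39/8

∂P/∂x = 6x + 2v - 3 = 0 and ∂P/∂v = 2x - 6v + 4 = 0, so (x, v) = (1/4, 3/4).
The Hessian has P_{xx} = 6, P_{vv} = -6, P_{xv} = 2, giving D = -40 < 0, so the point is a saddle point.
P(1/4, 3/4) = -39/8.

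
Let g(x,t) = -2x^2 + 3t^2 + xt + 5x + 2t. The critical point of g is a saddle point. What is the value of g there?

∂g/∂x = -4x + t + 5 = 0 and ∂g/∂t = x + 6t + 2 = 0, so (x, t) = (28/25, -13/25).
The Hessian has g_{xx} = -4, g_{tt} = 6, g_{xt} = 1, giving D = -25 < 0, so the point is a saddle point.
g(28/25, -13/25) = 57/25.

57/25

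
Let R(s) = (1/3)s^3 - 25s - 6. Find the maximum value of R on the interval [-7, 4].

232/3

Differentiating, R'(s) = s^2 - 25; whose only zero in [-7, 4] is s = -5.
Candidates: R(-7) = 164/3, R(-5) = 232/3, R(4) = -254/3.
So the maximum is R(-5) = 232/3.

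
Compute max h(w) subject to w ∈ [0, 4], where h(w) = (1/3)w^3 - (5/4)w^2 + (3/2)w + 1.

25/3

Differentiating, h'(w) = w^2 - (5/2)w + 3/2; which vanishes at w = 1 and w = 3/2.
Candidates: h(0) = 1,  h(1) = 19/12,  h(3/2) = 25/16,  h(4) = 25/3.
So the maximum is h(4) = 25/3.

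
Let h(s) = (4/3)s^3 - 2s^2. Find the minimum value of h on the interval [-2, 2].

The derivative is 4s^2 - 4s, which vanishes at s = 0 and s = 1.
Evaluating at the critical points and endpoints: h(-2) = -56/3; h(0) = 0; h(1) = -2/3; h(2) = 8/3.
The minimum over the interval is -56/3, attained at s = -2.

-56/3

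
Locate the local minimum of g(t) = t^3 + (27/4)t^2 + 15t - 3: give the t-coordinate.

-2

Critical points: g'(t) = 3t^2 + (27/2)t + 15 vanishes at t = -5/2, -2.
Since g''(t) = 6t + 27/2, we get g''(-5/2) = -3/2 < 0 ⇒ local maximum; g''(-2) = 3/2 > 0 ⇒ local minimum.
Thus g has its local minimum at t = -2, with value -14.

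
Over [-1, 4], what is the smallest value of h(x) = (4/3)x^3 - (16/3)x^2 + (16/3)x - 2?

-14

The derivative is 4x^2 - (32/3)x + 16/3, which vanishes at x = 2/3 and x = 2.
Candidates: h(-1) = -14,  h(2/3) = -34/81,  h(2) = -2,  h(4) = 58/3.
Hence the absolute minimum is -14 at x = -1.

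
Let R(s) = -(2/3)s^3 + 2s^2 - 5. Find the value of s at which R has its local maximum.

2

R'(s) = -2s^2 + 4s. Setting R'(s) = 0 gives s ∈ {0, 2}.
Second-derivative test with R''(s) = -4s + 4: R''(0) = 4 > 0 ⇒ local minimum; R''(2) = -4 < 0 ⇒ local maximum.
So the local maximum value is R(2) = -7/3.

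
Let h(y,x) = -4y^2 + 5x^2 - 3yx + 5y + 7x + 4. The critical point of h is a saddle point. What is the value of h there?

390/89

∂h/∂y = -8y - 3x + 5 = 0 and ∂h/∂x = -3y + 10x + 7 = 0, so (y, x) = (71/89, -41/89).
The Hessian has h_{yy} = -8, h_{xx} = 10, h_{yx} = -3, giving D = -89 < 0, so the point is a saddle point.
h(71/89, -41/89) = 390/89.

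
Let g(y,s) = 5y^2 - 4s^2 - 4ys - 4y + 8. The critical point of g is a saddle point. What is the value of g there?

22/3

∂g/∂y = 10y - 4s - 4 = 0 and ∂g/∂s = -4y - 8s = 0, so (y, s) = (1/3, -1/6).
The Hessian has g_{yy} = 10, g_{ss} = -8, g_{ys} = -4, giving D = -96 < 0, so the point is a saddle point.
g(1/3, -1/6) = 22/3.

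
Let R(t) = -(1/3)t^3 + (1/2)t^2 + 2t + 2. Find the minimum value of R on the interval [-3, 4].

-10/3

The derivative is -t^2 + t + 2, which vanishes at t = -1 and t = 2.
Evaluating at the critical points and endpoints: R(-3) = 19/2; R(-1) = 5/6; R(2) = 16/3; R(4) = -10/3.
So the minimum is R(4) = -10/3.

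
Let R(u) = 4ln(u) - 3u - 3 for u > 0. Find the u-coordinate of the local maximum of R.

4/3

R'(u) = 4/u − 3 = 0 gives u = 4/3.
R''(u) = -4/u², which is negative for u > 0, so this is a local maximum.
R(4/3) = 4·ln(4/3) - 4 - 3 ≈ -5.8493.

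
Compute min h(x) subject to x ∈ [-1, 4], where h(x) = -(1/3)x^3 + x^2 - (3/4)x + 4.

-13/3

The derivative is -x^2 + 2x - 3/4, which vanishes at x = 1/2 and x = 3/2.
Evaluating at the critical points and endpoints: h(-1) = 73/12, h(1/2) = 23/6, h(3/2) = 4, h(4) = -13/3.
The minimum over the interval is -13/3, attained at x = 4.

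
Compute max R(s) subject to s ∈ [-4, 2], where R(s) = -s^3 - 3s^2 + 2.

18

R'(s) = -3s^2 - 6s, which vanishes at s = -2 and s = 0.
Compare values at every candidate in [-4, 2]: R(-4) = 18, R(-2) = -2, R(0) = 2, R(2) = -18.
So the maximum is R(-4) = 18.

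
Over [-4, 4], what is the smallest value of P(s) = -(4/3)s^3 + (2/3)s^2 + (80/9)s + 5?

-307/9

P'(s) = -4s^2 + (4/3)s + 80/9, which vanishes at s = -4/3 and s = 5/3.
Evaluating at the critical points and endpoints: P(-4) = 589/9,  P(-4/3) = -203/81,  P(5/3) = 1255/81,  P(4) = -307/9.
Hence the absolute minimum is -307/9 at s = 4.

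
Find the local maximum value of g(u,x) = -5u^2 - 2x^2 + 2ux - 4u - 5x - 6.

∂g/∂u = -10u + 2x - 4 = 0 and ∂g/∂x = 2u - 4x - 5 = 0, so (u, x) = (-13/18, -29/18).
The Hessian has g_{uu} = -10, g_{xx} = -4, g_{ux} = 2, giving D = 36 > 0 with g_{uu} < 0, so the point is a local maximum.
g(-13/18, -29/18) = -19/36.

-19/36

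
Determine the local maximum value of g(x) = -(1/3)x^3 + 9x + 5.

23

g'(x) = -x^2 + 9 = 0 at x = -3, 3.
g''(x) = -2x. g''(-3) = 6 > 0 ⇒ local minimum; g''(3) = -6 < 0 ⇒ local maximum.
Thus g has its local maximum at x = 3, with value 23.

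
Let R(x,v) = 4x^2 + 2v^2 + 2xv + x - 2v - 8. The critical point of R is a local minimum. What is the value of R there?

-123/14

∂R/∂x = 8x + 2v + 1 = 0 and ∂R/∂v = 2x + 4v - 2 = 0, so (x, v) = (-2/7, 9/14).
The Hessian has R_{xx} = 8, R_{vv} = 4, R_{xv} = 2, giving D = 28 > 0 with R_{xx} > 0, so the point is a local minimum.
R(-2/7, 9/14) = -123/14.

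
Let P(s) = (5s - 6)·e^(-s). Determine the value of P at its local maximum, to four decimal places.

By the product rule, P'(s) = (-5s + 11)·e^(-s). Since e^(-s) > 0, the only critical point is s = 11/5.
P''(11/5) has the same sign as -5 < 0, so this is a local maximum.
P(11/5) = (5)·e^(-11/5) ≈ 0.5540.

0.5540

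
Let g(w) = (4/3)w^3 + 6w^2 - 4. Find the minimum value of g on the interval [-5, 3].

Differentiating, g'(w) = 4w^2 + 12w; which vanishes at w = -3 and w = 0.
Evaluating at the critical points and endpoints: g(-5) = -62/3,  g(-3) = 14,  g(0) = -4,  g(3) = 86.
So the minimum is g(-5) = -62/3.

-62/3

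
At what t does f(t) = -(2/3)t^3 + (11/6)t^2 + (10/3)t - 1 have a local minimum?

Critical points: f'(t) = -2t^2 + (11/3)t + 10/3 vanishes at t = -2/3, 5/2.
f''(t) = -4t + 11/3. f''(-2/3) = 19/3 > 0 ⇒ local minimum; f''(5/2) = -19/3 < 0 ⇒ local maximum.
The local minimum is f(-2/3) = -179/81.

-2/3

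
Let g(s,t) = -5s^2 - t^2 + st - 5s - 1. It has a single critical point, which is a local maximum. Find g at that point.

6/19

∂g/∂s = -10s + t - 5 = 0 and ∂g/∂t = s - 2t = 0, so (s, t) = (-10/19, -5/19).
The Hessian has g_{ss} = -10, g_{tt} = -2, g_{st} = 1, giving D = 19 > 0 with g_{ss} < 0, so the point is a local maximum.
g(-10/19, -5/19) = 6/19.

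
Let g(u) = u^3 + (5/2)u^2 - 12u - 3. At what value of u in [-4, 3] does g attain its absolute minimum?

4/3

The derivative is 3u^2 + 5u - 12, which vanishes at u = -3 and u = 4/3.
Compare values at every candidate in [-4, 3]: g(-4) = 21, g(-3) = 57/2, g(4/3) = -329/27, g(3) = 21/2.
The minimum over the interval is -329/27, attained at u = 4/3.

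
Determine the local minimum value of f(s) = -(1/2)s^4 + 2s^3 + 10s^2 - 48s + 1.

Critical points: f'(s) = -2s^3 + 6s^2 + 20s - 48 vanishes at s = -3, 2, 4.
Second-derivative test with f''(s) = -6s^2 + 12s + 20: f''(-3) = -70 < 0 ⇒ local maximum; f''(2) = 20 > 0 ⇒ local minimum; f''(4) = -28 < 0 ⇒ local maximum.
So the local minimum value is f(2) = -47.

-47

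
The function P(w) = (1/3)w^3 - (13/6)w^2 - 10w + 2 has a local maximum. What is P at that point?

P'(w) = w^2 - (13/3)w - 10. Setting P'(w) = 0 gives w ∈ {-5/3, 6}.
P''(w) = 2w - 13/3. P''(-5/3) = -23/3 < 0 ⇒ local maximum; P''(6) = 23/3 > 0 ⇒ local minimum.
The local maximum is P(-5/3) = 1799/162.

1799/162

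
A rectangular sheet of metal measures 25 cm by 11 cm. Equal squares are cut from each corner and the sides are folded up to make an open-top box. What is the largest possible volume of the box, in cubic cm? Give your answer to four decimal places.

With cut size x, the volume is V(x) = x(25 − 2x)(11 − 2x) for 0 < x < 5.5.
V'(x) = 12x^2 − 144x + 275. Setting V'(x) = 0 gives x ≈ 2.3829 (the root in (0, 5.5)).
V''(x) = 24x − 144 is negative there, so this is the maximum; V ≈ 300.5887.

300.5887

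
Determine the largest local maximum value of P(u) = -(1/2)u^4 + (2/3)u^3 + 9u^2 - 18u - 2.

P'(u) = -2u^3 + 2u^2 + 18u - 18 = 0 at u = -3, 1, 3.
P''(u) = -6u^2 + 4u + 18. P''(-3) = -48 < 0 ⇒ local maximum; P''(1) = 16 > 0 ⇒ local minimum; P''(3) = -24 < 0 ⇒ local maximum.
So the largest local maximum value is P(-3) = 149/2.

149/2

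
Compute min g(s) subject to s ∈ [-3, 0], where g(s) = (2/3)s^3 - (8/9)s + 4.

Differentiating, g'(s) = 2s^2 - 8/9; whose only zero in [-3, 0] is s = -2/3.
Candidates: g(-3) = -34/3; g(-2/3) = 356/81; g(0) = 4.
The minimum over the interval is -34/3, attained at s = -3.

-34/3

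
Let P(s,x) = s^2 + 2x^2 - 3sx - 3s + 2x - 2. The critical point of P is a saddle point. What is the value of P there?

∂P/∂s = 2s - 3x - 3 = 0 and ∂P/∂x = -3s + 4x + 2 = 0, so (s, x) = (-6, -5).
The Hessian has P_{ss} = 2, P_{xx} = 4, P_{sx} = -3, giving D = -1 < 0, so the point is a saddle point.
P(-6, -5) = 2.

2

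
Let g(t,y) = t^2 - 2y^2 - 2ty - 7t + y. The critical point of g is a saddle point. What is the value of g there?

-37/4

∂g/∂t = 2t - 2y - 7 = 0 and ∂g/∂y = -2t - 4y + 1 = 0, so (t, y) = (5/2, -1).
The Hessian has g_{tt} = 2, g_{yy} = -4, g_{ty} = -2, giving D = -12 < 0, so the point is a saddle point.
g(5/2, -1) = -37/4.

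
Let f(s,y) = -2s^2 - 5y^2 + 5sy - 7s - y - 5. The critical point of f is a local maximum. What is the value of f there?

∂f/∂s = -4s + 5y - 7 = 0 and ∂f/∂y = 5s - 10y - 1 = 0, so (s, y) = (-5, -13/5).
The Hessian has f_{ss} = -4, f_{yy} = -10, f_{sy} = 5, giving D = 15 > 0 with f_{ss} < 0, so the point is a local maximum.
f(-5, -13/5) = 69/5.

69/5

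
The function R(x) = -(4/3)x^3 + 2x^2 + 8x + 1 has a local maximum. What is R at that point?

43/3

R'(x) = -4x^2 + 4x + 8. Setting R'(x) = 0 gives x ∈ {-1, 2}.
Since R''(x) = -8x + 4, we get R''(-1) = 12 > 0 ⇒ local minimum; R''(2) = -12 < 0 ⇒ local maximum.
Thus R has its local maximum at x = 2, with value 43/3.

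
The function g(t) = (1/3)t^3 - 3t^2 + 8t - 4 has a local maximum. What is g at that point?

8/3

Critical points: g'(t) = t^2 - 6t + 8 vanishes at t = 2, 4.
Since g''(t) = 2t - 6, we get g''(2) = -2 < 0 ⇒ local maximum; g''(4) = 2 > 0 ⇒ local minimum.
So the local maximum value is g(2) = 8/3.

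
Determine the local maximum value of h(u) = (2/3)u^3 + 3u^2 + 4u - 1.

Critical points: h'(u) = 2u^2 + 6u + 4 vanishes at u = -2, -1.
h''(u) = 4u + 6. h''(-2) = -2 < 0 ⇒ local maximum; h''(-1) = 2 > 0 ⇒ local minimum.
So the local maximum value is h(-2) = -7/3.

-7/3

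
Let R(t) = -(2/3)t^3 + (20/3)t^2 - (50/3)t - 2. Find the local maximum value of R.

-2

Critical points: R'(t) = -2t^2 + (40/3)t - 50/3 vanishes at t = 5/3, 5.
R''(t) = -4t + 40/3. R''(5/3) = 20/3 > 0 ⇒ local minimum; R''(5) = -20/3 < 0 ⇒ local maximum.
The local maximum is R(5) = -2.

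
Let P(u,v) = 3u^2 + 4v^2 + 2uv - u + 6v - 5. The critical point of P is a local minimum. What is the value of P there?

-86/11

∂P/∂u = 6u + 2v - 1 = 0 and ∂P/∂v = 2u + 8v + 6 = 0, so (u, v) = (5/11, -19/22).
The Hessian has P_{uu} = 6, P_{vv} = 8, P_{uv} = 2, giving D = 44 > 0 with P_{uu} > 0, so the point is a local minimum.
P(5/11, -19/22) = -86/11.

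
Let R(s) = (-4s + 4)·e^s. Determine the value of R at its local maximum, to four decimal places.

By the product rule, R'(s) = (-4s)·e^s. Since e^s > 0, the only critical point is s = 0.
R''(0) has the same sign as -4 < 0, so this is a local maximum.
R(0) = (4)·e^(0) ≈ 4.0000.

4.0000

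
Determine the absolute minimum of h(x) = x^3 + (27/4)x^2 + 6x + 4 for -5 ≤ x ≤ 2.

Differentiating, h'(x) = 3x^2 + (27/2)x + 6; which vanishes at x = -4 and x = -1/2.
Evaluating at the critical points and endpoints: h(-5) = 71/4; h(-4) = 24; h(-1/2) = 41/16; h(2) = 51.
So the minimum is h(-1/2) = 41/16.

41/16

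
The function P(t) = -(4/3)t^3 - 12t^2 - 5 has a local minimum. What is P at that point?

-149

P'(t) = -4t^2 - 24t. Setting P'(t) = 0 gives t ∈ {-6, 0}.
P''(t) = -8t - 24. P''(-6) = 24 > 0 ⇒ local minimum; P''(0) = -24 < 0 ⇒ local maximum.
So the local minimum value is P(-6) = -149.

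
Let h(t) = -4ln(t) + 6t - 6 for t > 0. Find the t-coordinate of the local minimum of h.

h'(t) = -4/t + 6 = 0 gives t = 2/3.
h''(t) = 4/t², which is positive for t > 0, so this is a local minimum.
h(2/3) = -4·ln(2/3) + 4 - 6 ≈ -0.3781.

2/3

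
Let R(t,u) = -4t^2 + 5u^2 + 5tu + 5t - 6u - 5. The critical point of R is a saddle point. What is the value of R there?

-394/105

∂R/∂t = -8t + 5u + 5 = 0 and ∂R/∂u = 5t + 10u - 6 = 0, so (t, u) = (16/21, 23/105).
The Hessian has R_{tt} = -8, R_{uu} = 10, R_{tu} = 5, giving D = -105 < 0, so the point is a saddle point.
R(16/21, 23/105) = -394/105.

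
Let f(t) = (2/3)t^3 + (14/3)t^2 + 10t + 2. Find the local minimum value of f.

-388/81

Critical points: f'(t) = 2t^2 + (28/3)t + 10 vanishes at t = -3, -5/3.
f''(t) = 4t + 28/3. f''(-3) = -8/3 < 0 ⇒ local maximum; f''(-5/3) = 8/3 > 0 ⇒ local minimum.
Thus f has its local minimum at t = -5/3, with value -388/81.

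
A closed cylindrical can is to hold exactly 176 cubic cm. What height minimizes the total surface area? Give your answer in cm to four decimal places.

With radius r and height h, πr²h = 176 so h = 176/(πr²), and S(r) = 2πr² + 2πrh = 2πr² + 2·176/r.
S'(r) = 4πr − 2·176/r² = 0 ⇒ r³ = 176/(2π), so r ≈ 3.0370 and h = 2r ≈ 6.0740.
S''(r) = 4π + 4·176/r³ > 0, so this is the minimum; S ≈ 173.8560.

6.0740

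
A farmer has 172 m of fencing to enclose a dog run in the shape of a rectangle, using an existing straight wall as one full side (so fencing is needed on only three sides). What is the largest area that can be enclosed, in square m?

3698

Let the sides perpendicular to the wall have length x and the parallel side y, so 2x + y = 172 and the area is A = xy = x(172 − 2x).
A'(x) = 172 − 4x = 0 gives x = 43, and A''(x) = −4 < 0 confirms a maximum.
Then y = 172 − 2·43 = 86 and A = 3698.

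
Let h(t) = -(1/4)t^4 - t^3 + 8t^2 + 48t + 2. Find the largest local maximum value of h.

194

Critical points: h'(t) = -t^3 - 3t^2 + 16t + 48 vanishes at t = -4, -3, 4.
h''(t) = -3t^2 - 6t + 16. h''(-4) = -8 < 0 ⇒ local maximum; h''(-3) = 7 > 0 ⇒ local minimum; h''(4) = -56 < 0 ⇒ local maximum.
The largest local maximum is h(4) = 194.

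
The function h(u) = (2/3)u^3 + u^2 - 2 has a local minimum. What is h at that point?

-2

Critical points: h'(u) = 2u^2 + 2u vanishes at u = -1, 0.
h''(u) = 4u + 2. h''(-1) = -2 < 0 ⇒ local maximum; h''(0) = 2 > 0 ⇒ local minimum.
The local minimum is h(0) = -2.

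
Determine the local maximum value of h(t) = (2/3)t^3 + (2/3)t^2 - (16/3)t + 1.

h'(t) = 2t^2 + (4/3)t - 16/3. Setting h'(t) = 0 gives t ∈ {-2, 4/3}.
Since h''(t) = 4t + 4/3, we get h''(-2) = -20/3 < 0 ⇒ local maximum; h''(4/3) = 20/3 > 0 ⇒ local minimum.
So the local maximum value is h(-2) = 9.

9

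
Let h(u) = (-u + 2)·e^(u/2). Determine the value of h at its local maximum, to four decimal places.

2.0000

By the product rule, h'(u) = (-(1/2)u)·e^(u/2). Since e^(u/2) > 0, the only critical point is u = 0.
h''(0) has the same sign as -1/2 < 0, so this is a local maximum.
h(0) = (2)·e^(0) ≈ 2.0000.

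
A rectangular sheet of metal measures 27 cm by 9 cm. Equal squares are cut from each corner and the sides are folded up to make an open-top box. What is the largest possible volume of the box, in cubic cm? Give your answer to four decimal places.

With cut size x, the volume is V(x) = x(27 − 2x)(9 − 2x) for 0 < x < 4.5.
V'(x) = 12x^2 − 144x + 243. Setting V'(x) = 0 gives x ≈ 2.0314 (the root in (0, 4.5)).
V''(x) = 24x − 144 is negative there, so this is the maximum; V ≈ 230.0470.

230.0470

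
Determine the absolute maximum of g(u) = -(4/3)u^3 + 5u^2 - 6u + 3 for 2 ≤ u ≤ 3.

Differentiating, g'(u) = -4u^2 + 10u - 6; which has no zeros in [2, 3].
Evaluating at the critical points and endpoints: g(2) = 1/3, g(3) = -6.
Hence the absolute maximum is 1/3 at u = 2.

1/3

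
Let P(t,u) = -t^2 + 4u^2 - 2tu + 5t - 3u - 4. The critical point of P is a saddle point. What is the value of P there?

-19/20

∂P/∂t = -2t - 2u + 5 = 0 and ∂P/∂u = -2t + 8u - 3 = 0, so (t, u) = (17/10, 4/5).
The Hessian has P_{tt} = -2, P_{uu} = 8, P_{tu} = -2, giving D = -20 < 0, so the point is a saddle point.
P(17/10, 4/5) = -19/20.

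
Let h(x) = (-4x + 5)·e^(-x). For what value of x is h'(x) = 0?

9/4

By the product rule, h'(x) = (4x - 9)·e^(-x). Since e^(-x) > 0, the only critical point is x = 9/4.
h''(9/4) has the same sign as 4 > 0, so this is a local minimum.
h(9/4) = (-4)·e^(-9/4) ≈ -0.4216.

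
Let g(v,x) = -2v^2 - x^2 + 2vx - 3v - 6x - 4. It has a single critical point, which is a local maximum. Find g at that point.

101/4

∂g/∂v = -4v + 2x - 3 = 0 and ∂g/∂x = 2v - 2x - 6 = 0, so (v, x) = (-9/2, -15/2).
The Hessian has g_{vv} = -4, g_{xx} = -2, g_{vx} = 2, giving D = 4 > 0 with g_{vv} < 0, so the point is a local maximum.
g(-9/2, -15/2) = 101/4.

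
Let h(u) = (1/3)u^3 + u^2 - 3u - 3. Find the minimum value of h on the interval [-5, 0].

-14/3

Differentiating, h'(u) = u^2 + 2u - 3; whose only zero in [-5, 0] is u = -3.
Compare values at every candidate in [-5, 0]: h(-5) = -14/3, h(-3) = 6, h(0) = -3.
So the minimum is h(-5) = -14/3.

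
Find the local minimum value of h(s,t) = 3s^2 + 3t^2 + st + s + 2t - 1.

-48/35

∂h/∂s = 6s + t + 1 = 0 and ∂h/∂t = s + 6t + 2 = 0, so (s, t) = (-4/35, -11/35).
The Hessian has h_{ss} = 6, h_{tt} = 6, h_{st} = 1, giving D = 35 > 0 with h_{ss} > 0, so the point is a local minimum.
h(-4/35, -11/35) = -48/35.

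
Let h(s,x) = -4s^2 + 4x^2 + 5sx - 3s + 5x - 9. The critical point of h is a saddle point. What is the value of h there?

-790/89

∂h/∂s = -8s + 5x - 3 = 0 and ∂h/∂x = 5s + 8x + 5 = 0, so (s, x) = (-49/89, -25/89).
The Hessian has h_{ss} = -8, h_{xx} = 8, h_{sx} = 5, giving D = -89 < 0, so the point is a saddle point.
h(-49/89, -25/89) = -790/89.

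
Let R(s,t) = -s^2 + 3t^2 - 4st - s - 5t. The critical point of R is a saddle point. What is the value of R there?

∂R/∂s = -2s - 4t - 1 = 0 and ∂R/∂t = -4s + 6t - 5 = 0, so (s, t) = (-13/14, 3/14).
The Hessian has R_{ss} = -2, R_{tt} = 6, R_{st} = -4, giving D = -28 < 0, so the point is a saddle point.
R(-13/14, 3/14) = -1/14.

-1/14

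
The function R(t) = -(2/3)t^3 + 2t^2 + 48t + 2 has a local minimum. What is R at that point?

R'(t) = -2t^2 + 4t + 48 = 0 at t = -4, 6.
Since R''(t) = -4t + 4, we get R''(-4) = 20 > 0 ⇒ local minimum; R''(6) = -20 < 0 ⇒ local maximum.
The local minimum is R(-4) = -346/3.

-346/3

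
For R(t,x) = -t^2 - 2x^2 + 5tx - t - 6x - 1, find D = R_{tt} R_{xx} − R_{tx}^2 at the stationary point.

∂R/∂t = -2t + 5x - 1 = 0 and ∂R/∂x = 5t - 4x - 6 = 0, so (t, x) = (2, 1).
The Hessian has R_{tt} = -2, R_{xx} = -4, R_{tx} = 5, giving D = -17 < 0, so the point is a saddle point.
D = (-2)·(-4) − (5)^2 = -17.

-17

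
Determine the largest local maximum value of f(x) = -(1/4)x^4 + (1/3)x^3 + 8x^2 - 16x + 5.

f'(x) = -x^3 + x^2 + 16x - 16. Setting f'(x) = 0 gives x ∈ {-4, 1, 4}.
f''(x) = -3x^2 + 2x + 16. f''(-4) = -40 < 0 ⇒ local maximum; f''(1) = 15 > 0 ⇒ local minimum; f''(4) = -24 < 0 ⇒ local maximum.
So the largest local maximum value is f(-4) = 335/3.

335/3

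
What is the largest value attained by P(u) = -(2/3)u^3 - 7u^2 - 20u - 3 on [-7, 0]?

The derivative is -2u^2 - 14u - 20, which vanishes at u = -5 and u = -2.
Candidates: P(-7) = 68/3, P(-5) = 16/3, P(-2) = 43/3, P(0) = -3.
So the maximum is P(-7) = 68/3.

68/3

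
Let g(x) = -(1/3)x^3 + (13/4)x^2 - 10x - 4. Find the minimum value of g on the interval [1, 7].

The derivative is -x^2 + (13/2)x - 10, which vanishes at x = 5/2 and x = 4.
Compare values at every candidate in [1, 7]: g(1) = -133/12; g(5/2) = -667/48; g(4) = -40/3; g(7) = -349/12.
Hence the absolute minimum is -349/12 at x = 7.

-349/12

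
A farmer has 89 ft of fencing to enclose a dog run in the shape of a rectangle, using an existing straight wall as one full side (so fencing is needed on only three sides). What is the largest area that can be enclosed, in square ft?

7921/8

Let the sides perpendicular to the wall have length x and the parallel side y, so 2x + y = 89 and the area is A = xy = x(89 − 2x).
A'(x) = 89 − 4x = 0 gives x = 89/4, and A''(x) = −4 < 0 confirms a maximum.
Then y = 89 − 2·89/4 = 89/2 and A = 7921/8.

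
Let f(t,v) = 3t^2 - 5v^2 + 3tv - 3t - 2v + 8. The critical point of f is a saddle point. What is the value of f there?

167/23

∂f/∂t = 6t + 3v - 3 = 0 and ∂f/∂v = 3t - 10v - 2 = 0, so (t, v) = (12/23, -1/23).
The Hessian has f_{tt} = 6, f_{vv} = -10, f_{tv} = 3, giving D = -69 < 0, so the point is a saddle point.
f(12/23, -1/23) = 167/23.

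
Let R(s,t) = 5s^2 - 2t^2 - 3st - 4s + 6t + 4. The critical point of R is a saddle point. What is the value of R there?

∂R/∂s = 10s - 3t - 4 = 0 and ∂R/∂t = -3s - 4t + 6 = 0, so (s, t) = (34/49, 48/49).
The Hessian has R_{ss} = 10, R_{tt} = -4, R_{st} = -3, giving D = -49 < 0, so the point is a saddle point.
R(34/49, 48/49) = 272/49.

272/49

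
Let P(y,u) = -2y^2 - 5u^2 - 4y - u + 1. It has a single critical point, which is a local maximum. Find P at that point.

∂P/∂y = -4y - 4 = 0 and ∂P/∂u = -10u - 1 = 0, so (y, u) = (-1, -1/10).
The Hessian has P_{yy} = -4, P_{uu} = -10, P_{yu} = 0, giving D = 40 > 0 with P_{yy} < 0, so the point is a local maximum.
P(-1, -1/10) = 61/20.

61/20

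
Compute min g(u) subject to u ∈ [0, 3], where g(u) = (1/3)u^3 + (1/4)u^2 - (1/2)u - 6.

-295/48

Differentiating, g'(u) = u^2 + (1/2)u - 1/2; whose only zero in [0, 3] is u = 1/2.
Candidates: g(0) = -6,  g(1/2) = -295/48,  g(3) = 15/4.
The minimum over the interval is -295/48, attained at u = 1/2.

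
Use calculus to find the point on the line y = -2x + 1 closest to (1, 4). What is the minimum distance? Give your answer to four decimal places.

Minimize D(x)^2 = (x - 1)^2 + (-2x - 3)^2.
d/dx[D^2] = 2(x - 1) + 2·(-2)·(-2x - 3) = 0 ⇒ x = -1.
Then y = 3 and the distance is √(5) ≈ 2.2361.

2.2361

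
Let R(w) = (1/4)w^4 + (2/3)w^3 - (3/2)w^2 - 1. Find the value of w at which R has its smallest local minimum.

Critical points: R'(w) = w^3 + 2w^2 - 3w vanishes at w = -3, 0, 1.
R''(w) = 3w^2 + 4w - 3. R''(-3) = 12 > 0 ⇒ local minimum; R''(0) = -3 < 0 ⇒ local maximum; R''(1) = 4 > 0 ⇒ local minimum.
The smallest local minimum is R(-3) = -49/4.

-3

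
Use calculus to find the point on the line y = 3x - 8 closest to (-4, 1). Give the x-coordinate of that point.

Minimize D(x)^2 = (x + 4)^2 + (3x - 9)^2.
d/dx[D^2] = 2(x + 4) + 2·3·(3x - 9) = 0 ⇒ x = 23/10.
Then y = -11/10 and the distance is √(441/10) ≈ 6.6408.

23/10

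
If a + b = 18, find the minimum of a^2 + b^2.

162

With a + b = 18, a^2 + b^2 = a^2 + (18 − a)^2.
The derivative 2a − 2(18 − a) = 4a − 36 vanishes at a = 9; second derivative 4 > 0, a minimum.
The minimum is 2·(9)^2 = 162.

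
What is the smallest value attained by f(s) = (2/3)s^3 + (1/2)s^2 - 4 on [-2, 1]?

-22/3

The derivative is 2s^2 + s, which vanishes at s = -1/2 and s = 0.
Evaluating at the critical points and endpoints: f(-2) = -22/3, f(-1/2) = -95/24, f(0) = -4, f(1) = -17/6.
Hence the absolute minimum is -22/3 at s = -2.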